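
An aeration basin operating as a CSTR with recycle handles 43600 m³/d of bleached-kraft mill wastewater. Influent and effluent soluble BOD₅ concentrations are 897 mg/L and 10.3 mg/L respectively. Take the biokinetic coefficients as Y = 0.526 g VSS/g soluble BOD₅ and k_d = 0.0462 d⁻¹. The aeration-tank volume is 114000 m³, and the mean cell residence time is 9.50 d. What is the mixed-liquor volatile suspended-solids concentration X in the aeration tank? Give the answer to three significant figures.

X ≈ 1180 mg/L

From V·X·(1 + k_d·θ_c) = Y·Q·(S₀ − S)·θ_c: X = 0.526 × 43600 × (897 − 10.3) × 9.50 / [114000 × (1 + 0.0462 × 9.50)] = 1178 mg/L.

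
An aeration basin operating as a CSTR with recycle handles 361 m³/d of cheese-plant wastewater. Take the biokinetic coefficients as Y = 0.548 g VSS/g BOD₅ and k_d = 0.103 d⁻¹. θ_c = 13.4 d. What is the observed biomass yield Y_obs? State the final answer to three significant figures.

Y_obs ≈ 0.230 g VSS/g BOD₅

Correct the yield for decay: Y_obs = Y/(1 + k_d θ_c) = 0.548 / (1 + 0.103 × 13.4) = 0.548 / 2.380 = 0.2302.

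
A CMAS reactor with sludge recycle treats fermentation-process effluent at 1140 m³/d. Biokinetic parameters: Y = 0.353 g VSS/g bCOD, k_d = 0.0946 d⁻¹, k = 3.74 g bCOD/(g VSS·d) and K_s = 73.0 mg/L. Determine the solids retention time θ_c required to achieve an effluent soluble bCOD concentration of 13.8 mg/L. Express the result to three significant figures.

Specific growth rate at S = 13.8 mg/L: μ = YkS/(K_s+S) = 0.353·3.74·13.8/(73.0+13.8) = 0.2099 d⁻¹.
Then 1/θ_c = μ − k_d = 0.2099 − 0.0946 = 0.1153 d⁻¹, giving θ_c = 8.673 d.

θ_c ≈ 8.67 d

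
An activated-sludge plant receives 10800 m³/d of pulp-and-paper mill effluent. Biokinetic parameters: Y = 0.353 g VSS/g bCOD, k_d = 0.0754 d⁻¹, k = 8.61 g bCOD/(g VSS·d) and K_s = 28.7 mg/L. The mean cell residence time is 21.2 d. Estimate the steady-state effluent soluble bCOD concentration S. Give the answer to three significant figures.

For a completely mixed reactor with recycle the Lawrence–McCarty relation gives S = K_s·(1 + k_d·θ_c) / [θ_c·(Y·k − k_d) − 1] = 28.7 × (1 + 0.0754 × 21.2) / [21.2 × (0.353 × 8.61 − 0.0754) − 1] = 74.58 / 61.84 = 1.206 mg/L.

S ≈ 1.21 mg/L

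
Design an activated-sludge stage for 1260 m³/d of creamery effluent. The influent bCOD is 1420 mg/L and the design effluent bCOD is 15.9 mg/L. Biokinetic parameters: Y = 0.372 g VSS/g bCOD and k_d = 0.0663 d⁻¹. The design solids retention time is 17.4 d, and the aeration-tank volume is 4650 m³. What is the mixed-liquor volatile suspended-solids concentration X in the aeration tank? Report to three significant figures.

X ≈ 1140 mg/L

From V·X·(1 + k_d·θ_c) = Y·Q·(S₀ − S)·θ_c: X = 0.372 × 1260 × (1420 − 15.9) × 17.4 / [4650 × (1 + 0.0663 × 17.4)] = 1144 mg/L.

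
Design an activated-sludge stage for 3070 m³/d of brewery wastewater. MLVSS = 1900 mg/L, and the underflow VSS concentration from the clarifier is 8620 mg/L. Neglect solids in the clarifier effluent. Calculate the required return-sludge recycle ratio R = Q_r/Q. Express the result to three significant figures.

R ≈ 0.283

Mass balance around the secondary clarifier (neglecting effluent solids): R = X / (X_r − X) = 1900 / (8620 − 1900) = 0.2827.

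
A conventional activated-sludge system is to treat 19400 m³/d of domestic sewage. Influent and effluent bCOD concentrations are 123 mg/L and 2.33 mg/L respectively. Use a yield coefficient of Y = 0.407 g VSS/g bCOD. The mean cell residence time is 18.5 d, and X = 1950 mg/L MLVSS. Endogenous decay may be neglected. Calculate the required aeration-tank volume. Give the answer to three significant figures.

V ≈ 9040 m³

With k_d = 0 the design equation reduces to V = Y Q (S₀−S) θ_c / X = 0.407 × 19400 × (123 − 2.33) × 18.5 / 1950 = 9039 m³.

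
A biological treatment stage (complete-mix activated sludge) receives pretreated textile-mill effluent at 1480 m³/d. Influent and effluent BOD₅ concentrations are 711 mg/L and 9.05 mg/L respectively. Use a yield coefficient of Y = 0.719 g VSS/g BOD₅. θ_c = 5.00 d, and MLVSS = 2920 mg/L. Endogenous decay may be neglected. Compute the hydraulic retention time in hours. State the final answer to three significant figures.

With k_d = 0 the design equation reduces to V = Y Q (S₀−S) θ_c / X = 0.719 × 1480 × (711 − 9.05) × 5.00 / 2920 = 1279 m³.
Hydraulic retention time τ = V/Q = 1279 / 1480 = 0.8642 d = 20.74 h.

τ ≈ 20.7 h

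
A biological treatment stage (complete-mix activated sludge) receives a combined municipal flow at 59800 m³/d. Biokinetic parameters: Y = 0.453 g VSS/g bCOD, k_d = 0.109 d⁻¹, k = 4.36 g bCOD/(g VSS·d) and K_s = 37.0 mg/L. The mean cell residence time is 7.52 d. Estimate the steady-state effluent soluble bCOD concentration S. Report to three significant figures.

S ≈ 5.17 mg/L

From the Monod/SRT balance for a CMAS, S = K_s·(1+k_d θ_c)/[θ_c·(Y k − k_d) − 1] = 37.0 × (1 + 0.109 × 7.52) / [7.52 × (0.453 × 4.36 − 0.109) − 1] = 67.33 / 13.03 = 5.166 mg/L.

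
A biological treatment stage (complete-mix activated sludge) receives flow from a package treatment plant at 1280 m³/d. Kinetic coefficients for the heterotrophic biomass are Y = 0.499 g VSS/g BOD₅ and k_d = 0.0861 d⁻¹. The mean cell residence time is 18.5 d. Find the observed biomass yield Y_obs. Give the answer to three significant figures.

Y_obs ≈ 0.192 g VSS/g BOD₅

Y_obs = Y / (1 + k_d θ_c) = 0.499 / (1 + 0.0861 × 18.5) = 0.499 / 2.593 = 0.1925.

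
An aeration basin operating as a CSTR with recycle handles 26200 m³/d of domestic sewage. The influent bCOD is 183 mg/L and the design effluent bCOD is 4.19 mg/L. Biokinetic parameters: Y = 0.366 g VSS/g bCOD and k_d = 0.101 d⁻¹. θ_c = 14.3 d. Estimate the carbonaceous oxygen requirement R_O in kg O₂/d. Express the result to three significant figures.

The observed yield is Y_obs = Y/(1 + k_d·θ_c) = 0.366 / (1 + 0.101 × 14.3) = 0.366 / 2.444 = 0.1497 g VSS per g bCOD removed.
ΔS = 183 − 4.19 = 178.8 mg/L, so the substrate removal rate is 26200 × 178.8/1000 = 4685 kg bCOD/d.
Net sludge production P_X = 0.1497 × 4685 = 701.5 kg VSS/d.
R_O = Q·(S₀ − S) − 1.42·P_X = 4685 − 1.42 × 701.5 = 3689 kg O₂/d.

R_O ≈ 3690 kg O₂/d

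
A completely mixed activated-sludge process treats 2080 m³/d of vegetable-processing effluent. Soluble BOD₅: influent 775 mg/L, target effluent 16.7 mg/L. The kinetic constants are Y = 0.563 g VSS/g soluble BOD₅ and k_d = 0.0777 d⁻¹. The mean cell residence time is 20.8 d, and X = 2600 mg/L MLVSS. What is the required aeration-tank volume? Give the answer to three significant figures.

V ≈ 2720 m³

From the SRT design equation V = Y Q (S₀−S) θ_c / [X (1 + k_d θ_c)] = 0.563 × 2080 × (775 − 16.7) × 20.8 / [2600 × (1 + 0.0777 × 20.8)] = 1.85×10^7 / 6802 = 2715 m³.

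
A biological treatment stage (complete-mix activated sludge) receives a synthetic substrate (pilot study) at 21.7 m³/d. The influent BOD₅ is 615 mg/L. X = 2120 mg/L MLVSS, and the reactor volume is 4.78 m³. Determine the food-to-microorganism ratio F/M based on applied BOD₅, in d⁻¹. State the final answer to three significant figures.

F/M = Q·S₀ / (V·X) = 21.7 × 615 / (4.780 × 2120) = 1.317 g BOD₅·(g VSS·d)⁻¹.

F/M ≈ 1.32 d⁻¹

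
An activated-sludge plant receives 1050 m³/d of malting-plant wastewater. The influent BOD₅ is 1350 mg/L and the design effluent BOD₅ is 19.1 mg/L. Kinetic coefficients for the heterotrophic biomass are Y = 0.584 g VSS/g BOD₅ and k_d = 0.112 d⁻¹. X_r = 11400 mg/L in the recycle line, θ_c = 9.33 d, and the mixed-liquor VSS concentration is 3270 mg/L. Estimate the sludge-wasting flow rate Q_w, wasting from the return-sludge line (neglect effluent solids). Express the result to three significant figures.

Q_w ≈ 35.0 m³/d

Steady-state biomass mass balance: V·X·(1 + k_d·θ_c) = Y·Q·(S₀ − S)·θ_c, so V = 0.584 × 1050 × (1350 − 19.1) × 9.33 / [3270 × (1 + 0.112 × 9.33)] = 7.61×10^6 / 6687 = 1139 m³.
Q_w = (V·X)/(θ_c X_r) = 1139 × 3270 / (9.33 × 11400) = 35.01 m³/d.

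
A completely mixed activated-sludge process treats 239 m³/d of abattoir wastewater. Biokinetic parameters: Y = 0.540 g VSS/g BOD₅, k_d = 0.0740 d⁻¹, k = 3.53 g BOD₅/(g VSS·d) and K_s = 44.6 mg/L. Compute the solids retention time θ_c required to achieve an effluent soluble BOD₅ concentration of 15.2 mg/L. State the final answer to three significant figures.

θ_c ≈ 2.44 d

Specific growth rate at S = 15.2 mg/L: μ = YkS/(K_s+S) = 0.540·3.53·15.2/(44.6+15.2) = 0.4845 d⁻¹.
Then 1/θ_c = μ − k_d = 0.4845 − 0.0740 = 0.4105 d⁻¹, giving θ_c = 2.436 d.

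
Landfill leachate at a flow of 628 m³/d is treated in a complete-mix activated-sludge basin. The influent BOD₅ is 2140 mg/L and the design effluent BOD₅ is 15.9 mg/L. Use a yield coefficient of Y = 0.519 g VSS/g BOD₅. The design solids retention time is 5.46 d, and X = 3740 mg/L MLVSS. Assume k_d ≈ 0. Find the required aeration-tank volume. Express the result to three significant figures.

Biomass mass balance (decay neglected): V·X = Y·Q·(S₀ − S)·θ_c, so V = 0.519 × 628 × (2140 − 15.9) × 5.46 / 3740 = 1011 m³.

V ≈ 1010 m³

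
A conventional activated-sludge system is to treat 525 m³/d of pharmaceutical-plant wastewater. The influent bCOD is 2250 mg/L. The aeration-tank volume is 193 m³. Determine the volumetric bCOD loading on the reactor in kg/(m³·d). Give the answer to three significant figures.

Volumetric loading L_v = Q·S₀ / V = 525 × 2250 g/m³ / 193.0 m³ = 6120 g/(m³·d) = 6.120 kg bCOD/(m³·d).

L_v ≈ 6.12 kg bCOD/(m³·d)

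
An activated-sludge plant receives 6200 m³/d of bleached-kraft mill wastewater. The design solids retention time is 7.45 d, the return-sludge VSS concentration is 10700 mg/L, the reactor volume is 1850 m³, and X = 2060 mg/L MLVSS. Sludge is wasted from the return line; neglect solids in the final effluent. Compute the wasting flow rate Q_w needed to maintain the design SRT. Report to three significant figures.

θ_c = V·X/(Q_w·X_r) when wasting from the recycle, so Q_w = V·X/(θ_c·X_r) = 1850 × 2060 / (7.45 × 10700) = 47.81 m³/d.

Q_w ≈ 47.8 m³/d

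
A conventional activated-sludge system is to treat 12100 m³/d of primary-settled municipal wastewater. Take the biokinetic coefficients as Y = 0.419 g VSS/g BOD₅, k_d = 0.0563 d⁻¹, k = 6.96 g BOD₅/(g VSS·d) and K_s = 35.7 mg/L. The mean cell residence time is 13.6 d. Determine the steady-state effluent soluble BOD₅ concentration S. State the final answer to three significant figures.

For a completely mixed reactor with recycle the Lawrence–McCarty relation gives S = K_s·(1 + k_d·θ_c) / [θ_c·(Y·k − k_d) − 1] = 35.7 × (1 + 0.0563 × 13.6) / [13.6 × (0.419 × 6.96 − 0.0563) − 1] = 63.03 / 37.90 = 1.663 mg/L.

S ≈ 1.66 mg/L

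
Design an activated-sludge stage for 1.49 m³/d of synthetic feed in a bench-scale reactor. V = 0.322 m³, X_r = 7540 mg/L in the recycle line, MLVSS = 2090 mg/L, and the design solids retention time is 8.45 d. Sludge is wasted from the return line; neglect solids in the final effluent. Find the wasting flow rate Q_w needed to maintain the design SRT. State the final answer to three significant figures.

Q_w = (V·X)/(θ_c X_r) = 0.3220 × 2090 / (8.45 × 7540) = 0.01056 m³/d.

Q_w ≈ 0.0106 m³/d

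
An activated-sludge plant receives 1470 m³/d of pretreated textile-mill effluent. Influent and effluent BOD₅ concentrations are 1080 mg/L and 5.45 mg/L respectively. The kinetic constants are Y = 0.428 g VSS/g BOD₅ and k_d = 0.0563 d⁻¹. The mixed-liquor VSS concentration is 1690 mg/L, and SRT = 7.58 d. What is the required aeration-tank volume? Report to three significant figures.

V ≈ 2130 m³

Rearranging the biomass balance for a CMAS with decay, V = Y·Q·ΔS·θ_c / [X·(1+k_d θ_c)] = 0.428 × 1470 × (1080 − 5.45) × 7.58 / [1690 × (1 + 0.0563 × 7.58)] = 5.12×10^6 / 2411 = 2125 m³.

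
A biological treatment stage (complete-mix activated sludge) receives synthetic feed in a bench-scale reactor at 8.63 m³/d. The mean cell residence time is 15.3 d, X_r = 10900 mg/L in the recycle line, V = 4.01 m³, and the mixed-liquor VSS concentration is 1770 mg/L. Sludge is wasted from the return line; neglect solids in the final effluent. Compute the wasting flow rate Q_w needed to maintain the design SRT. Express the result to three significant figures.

Q_w ≈ 0.0426 m³/d

Wasting from the return line (neglecting effluent solids): Q_w = V·X / (θ_c·X_r) = 4.010 × 1770 / (15.3 × 10900) = 0.04256 m³/d.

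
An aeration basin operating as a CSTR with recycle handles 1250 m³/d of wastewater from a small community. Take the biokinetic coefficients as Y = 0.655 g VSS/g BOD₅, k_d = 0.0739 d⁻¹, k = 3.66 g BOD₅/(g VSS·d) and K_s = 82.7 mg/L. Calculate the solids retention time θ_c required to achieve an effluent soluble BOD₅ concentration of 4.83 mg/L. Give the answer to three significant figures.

From 1/θ_c = Y·k·S/(K_s + S) − k_d: Y·k·S/(K_s+S) = 0.655 × 3.66 × 4.83 / (82.7 + 4.83) = 0.1323 d⁻¹.
Then 1/θ_c = μ − k_d = 0.1323 − 0.0739 = 0.05839 d⁻¹, giving θ_c = 17.13 d.

θ_c ≈ 17.1 d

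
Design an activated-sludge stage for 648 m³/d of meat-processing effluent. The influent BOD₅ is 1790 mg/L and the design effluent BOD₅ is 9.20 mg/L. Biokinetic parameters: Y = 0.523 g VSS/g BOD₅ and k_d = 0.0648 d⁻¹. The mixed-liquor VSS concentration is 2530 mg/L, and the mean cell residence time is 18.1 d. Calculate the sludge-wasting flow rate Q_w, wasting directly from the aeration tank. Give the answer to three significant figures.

Steady-state biomass mass balance: V·X·(1 + k_d·θ_c) = Y·Q·(S₀ − S)·θ_c, so V = 0.523 × 648 × (1790 − 9.20) × 18.1 / [2530 × (1 + 0.0648 × 18.1)] = 1.09×10^7 / 5497 = 1987 m³.
For wasting at MLVSS concentration, Q_w = V/θ_c = 1987/18.1 = 109.8 m³/d.

Q_w ≈ 110 m³/d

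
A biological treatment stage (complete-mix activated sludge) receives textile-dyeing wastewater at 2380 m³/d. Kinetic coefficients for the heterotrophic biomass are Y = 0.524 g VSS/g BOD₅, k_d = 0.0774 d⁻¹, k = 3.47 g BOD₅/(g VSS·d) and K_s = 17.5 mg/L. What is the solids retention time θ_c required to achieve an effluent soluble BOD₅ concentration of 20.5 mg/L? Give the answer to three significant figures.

At the target effluent, Y k S/(K_s+S) = 0.524×3.47×20.5/38.00 = 0.9809 d⁻¹.
θ_c = 1/(μ − k_d) = 1/(0.9809 − 0.0774) = 1/0.9035 = 1.107 d.

θ_c ≈ 1.11 d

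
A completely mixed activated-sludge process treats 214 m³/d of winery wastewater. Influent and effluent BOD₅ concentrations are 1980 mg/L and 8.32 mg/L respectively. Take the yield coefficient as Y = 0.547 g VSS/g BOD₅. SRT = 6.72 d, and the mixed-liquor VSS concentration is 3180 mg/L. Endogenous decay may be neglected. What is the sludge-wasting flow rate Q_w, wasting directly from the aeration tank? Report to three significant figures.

V·X = Y·Q·ΔS·θ_c gives V = 0.547 × 214 × (1980 − 8.32) × 6.72 / 3180 = 487.7 m³.
For wasting at MLVSS concentration, Q_w = V/θ_c = 487.7/6.72 = 72.58 m³/d.

Q_w ≈ 72.6 m³/d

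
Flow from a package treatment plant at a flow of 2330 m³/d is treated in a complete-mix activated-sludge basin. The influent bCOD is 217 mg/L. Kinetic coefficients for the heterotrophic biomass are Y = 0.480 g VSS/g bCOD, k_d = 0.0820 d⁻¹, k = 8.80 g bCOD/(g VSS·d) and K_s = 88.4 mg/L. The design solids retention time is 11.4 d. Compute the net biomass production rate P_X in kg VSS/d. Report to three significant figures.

For a completely mixed reactor with recycle the Lawrence–McCarty relation gives S = K_s·(1 + k_d·θ_c) / [θ_c·(Y·k − k_d) − 1] = 88.4 × (1 + 0.0820 × 11.4) / [11.4 × (0.480 × 8.80 − 0.0820) − 1] = 171.0 / 46.22 = 3.701 mg/L.
Correct the yield for decay: Y_obs = Y/(1 + k_d θ_c) = 0.480 / (1 + 0.0820 × 11.4) = 0.480 / 1.935 = 0.2481.
ΔS = 217 − 3.70 = 213.3 mg/L, so the substrate removal rate is 2330 × 213.3/1000 = 497.0 kg bCOD/d.
Biomass produced: P_X = Y_obs·Q·ΔS = 0.2481 × 497.0 ≈ 123.3 kg VSS/d.

P_X ≈ 123 kg VSS/d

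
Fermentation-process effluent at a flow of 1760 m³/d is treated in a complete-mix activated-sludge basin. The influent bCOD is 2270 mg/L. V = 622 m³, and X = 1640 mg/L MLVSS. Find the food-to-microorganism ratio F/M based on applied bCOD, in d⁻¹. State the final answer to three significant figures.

F/M = Q·S₀ / (V·X) = 1760 × 2270 / (622.0 × 1640) = 3.917 g bCOD·(g VSS·d)⁻¹.

F/M ≈ 3.92 d⁻¹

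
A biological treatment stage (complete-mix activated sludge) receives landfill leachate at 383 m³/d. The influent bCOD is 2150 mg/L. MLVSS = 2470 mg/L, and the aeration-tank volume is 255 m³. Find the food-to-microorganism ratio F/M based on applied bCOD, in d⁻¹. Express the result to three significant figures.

F/M ≈ 1.31 d⁻¹

Food-to-microorganism ratio F/M = Q S₀ / (V X) = 383 × 2150 / (255.0 × 2470) = 1.307 d⁻¹.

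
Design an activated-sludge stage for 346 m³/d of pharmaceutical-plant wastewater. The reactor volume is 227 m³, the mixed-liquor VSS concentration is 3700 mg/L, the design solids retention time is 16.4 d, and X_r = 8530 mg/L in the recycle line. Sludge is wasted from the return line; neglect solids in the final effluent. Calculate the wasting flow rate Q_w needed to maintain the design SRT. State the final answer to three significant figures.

Wasting from the return line (neglecting effluent solids): Q_w = V·X / (θ_c·X_r) = 227.0 × 3700 / (16.4 × 8530) = 6.004 m³/d.

Q_w ≈ 6.00 m³/d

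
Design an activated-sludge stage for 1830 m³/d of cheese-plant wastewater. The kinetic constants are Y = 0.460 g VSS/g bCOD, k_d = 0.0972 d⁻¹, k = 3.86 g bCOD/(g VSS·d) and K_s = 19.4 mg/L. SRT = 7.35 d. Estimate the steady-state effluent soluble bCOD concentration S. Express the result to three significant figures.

S ≈ 2.93 mg/L

Effluent substrate depends only on kinetics and SRT: S = K_s(1 + k_d θ_c) / [θ_c(Yk − k_d) − 1] = 19.4 × (1 + 0.0972 × 7.35) / [7.35 × (0.460 × 3.86 − 0.0972) − 1] = 33.26 / 11.34 = 2.934 mg/L.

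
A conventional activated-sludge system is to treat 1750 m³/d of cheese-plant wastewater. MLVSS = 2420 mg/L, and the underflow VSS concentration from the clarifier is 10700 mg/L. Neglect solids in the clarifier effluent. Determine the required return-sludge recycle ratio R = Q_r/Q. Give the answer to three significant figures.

R ≈ 0.292

Mass balance around the secondary clarifier (neglecting effluent solids): R = X / (X_r − X) = 2420 / (10700 − 2420) = 0.2923.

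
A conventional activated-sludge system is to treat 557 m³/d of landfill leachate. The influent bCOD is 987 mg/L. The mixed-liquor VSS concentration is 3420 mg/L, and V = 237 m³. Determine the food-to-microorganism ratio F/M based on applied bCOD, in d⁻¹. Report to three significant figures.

F/M ≈ 0.678 d⁻¹

F/M = Q·S₀ / (V·X) = 557 × 987 / (237.0 × 3420) = 0.6783 g bCOD·(g VSS·d)⁻¹.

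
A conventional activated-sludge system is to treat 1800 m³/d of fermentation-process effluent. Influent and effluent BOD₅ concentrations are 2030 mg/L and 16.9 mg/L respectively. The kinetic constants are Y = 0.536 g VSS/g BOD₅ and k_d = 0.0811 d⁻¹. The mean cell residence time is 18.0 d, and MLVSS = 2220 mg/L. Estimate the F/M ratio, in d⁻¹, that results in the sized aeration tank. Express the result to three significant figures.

From the SRT design equation V = Y Q (S₀−S) θ_c / [X (1 + k_d θ_c)] = 0.536 × 1800 × (2030 − 16.9) × 18.0 / [2220 × (1 + 0.0811 × 18.0)] = 3.5×10^7 / 5461 = 6402 m³.
F/M = Q·S₀ / (V·X) = 1800 × 2030 / (6402 × 2220) = 0.2571 g BOD₅·(g VSS·d)⁻¹.

F/M ≈ 0.257 d⁻¹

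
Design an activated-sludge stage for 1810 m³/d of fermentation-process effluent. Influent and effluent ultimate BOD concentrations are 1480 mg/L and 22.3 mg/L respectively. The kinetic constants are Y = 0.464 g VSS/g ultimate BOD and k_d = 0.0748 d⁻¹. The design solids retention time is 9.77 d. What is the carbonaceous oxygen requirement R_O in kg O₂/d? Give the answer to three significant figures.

Correct the yield for decay: Y_obs = Y/(1 + k_d θ_c) = 0.464 / (1 + 0.0748 × 9.77) = 0.464 / 1.731 = 0.2681.
Q·(S₀ − S) = 1810 × (1480 − 22.3) × 10⁻³ = 2638 kg/d removed.
Net sludge production P_X = 0.2681 × 2638 = 707.3 kg VSS/d.
R_O = Q·(S₀ − S) − 1.42·P_X = 2638 − 1.42 × 707.3 = 1634 kg O₂/d.

R_O ≈ 1630 kg O₂/d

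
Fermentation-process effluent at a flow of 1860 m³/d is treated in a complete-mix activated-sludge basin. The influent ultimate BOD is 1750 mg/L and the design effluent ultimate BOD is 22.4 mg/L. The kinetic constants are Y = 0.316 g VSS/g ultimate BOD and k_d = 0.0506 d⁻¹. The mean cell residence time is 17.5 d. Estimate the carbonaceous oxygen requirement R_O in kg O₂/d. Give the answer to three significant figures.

R_O ≈ 2450 kg O₂/d

Y_obs = Y / (1 + k_d θ_c) = 0.316 / (1 + 0.0506 × 17.5) = 0.316 / 1.885 = 0.1676.
Q·(S₀ − S) = 1860 × (1750 − 22.4) × 10⁻³ = 3213 kg/d removed.
P_X = Y_obs·Q·(S₀ − S) = 0.1676 × 3213 = 538.5 kg VSS/d.
Carbonaceous O₂ demand = substrate oxidised − cell-mass equivalent = 3213 − 1.42 × 538.5 = 2449 kg O₂/d.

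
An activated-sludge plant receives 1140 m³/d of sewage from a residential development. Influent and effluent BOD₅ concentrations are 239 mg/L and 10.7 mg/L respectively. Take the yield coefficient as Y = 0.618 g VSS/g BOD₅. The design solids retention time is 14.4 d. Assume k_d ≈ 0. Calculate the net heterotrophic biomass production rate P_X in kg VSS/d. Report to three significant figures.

P_X ≈ 161 kg VSS/d

With endogenous decay neglected, the observed yield equals the true yield: Y_obs = Y = 0.618 g VSS/g BOD₅.
Substrate removed = Q·(S₀ − S) = 1140 m³/d × (239 − 10.7) g/m³ = 2.6×10^5 g/d = 260.3 kg/d.
Net biomass production P_X = Y_obs × Q·(S₀ − S) = 0.6180 × 260.3 = 160.8 kg VSS/d.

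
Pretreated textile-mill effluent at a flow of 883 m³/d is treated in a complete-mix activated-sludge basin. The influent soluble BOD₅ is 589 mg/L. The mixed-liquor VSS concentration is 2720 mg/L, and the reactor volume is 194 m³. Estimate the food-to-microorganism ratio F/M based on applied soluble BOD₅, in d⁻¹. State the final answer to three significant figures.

F/M ≈ 0.986 d⁻¹

F/M = Q·S₀ / (V·X) = 883 × 589 / (194.0 × 2720) = 0.9856 g soluble BOD₅·(g VSS·d)⁻¹.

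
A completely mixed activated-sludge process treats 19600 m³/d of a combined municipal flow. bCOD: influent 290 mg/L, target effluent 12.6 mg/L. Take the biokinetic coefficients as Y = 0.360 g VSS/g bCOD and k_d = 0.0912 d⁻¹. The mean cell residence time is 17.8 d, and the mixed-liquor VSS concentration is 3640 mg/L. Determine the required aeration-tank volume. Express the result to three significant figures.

V ≈ 3650 m³

Rearranging the biomass balance for a CMAS with decay, V = Y·Q·ΔS·θ_c / [X·(1+k_d θ_c)] = 0.360 × 19600 × (290 − 12.6) × 17.8 / [3640 × (1 + 0.0912 × 17.8)] = 3.48×10^7 / 9549 = 3649 m³.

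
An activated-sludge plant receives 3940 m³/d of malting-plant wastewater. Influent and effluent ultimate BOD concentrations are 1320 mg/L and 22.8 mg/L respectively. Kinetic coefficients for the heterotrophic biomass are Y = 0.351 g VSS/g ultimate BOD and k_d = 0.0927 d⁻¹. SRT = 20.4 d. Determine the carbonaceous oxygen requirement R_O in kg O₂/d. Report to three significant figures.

R_O ≈ 4230 kg O₂/d

Observed yield with endogenous decay: Y_obs = Y / (1 + k_d·θ_c) = 0.351 / (1 + 0.0927 × 20.4) = 0.351 / 2.891 = 0.1214 g VSS/g ultimate BOD.
ΔS = 1320 − 22.8 = 1297 mg/L, so the substrate removal rate is 3940 × 1297/1000 = 5111 kg ultimate BOD/d.
Biomass synthesised: P_X = Y_obs × 5111 = 620.5 kg VSS/d.
R_O = Q·ΔS − 1.42 P_X = 5111 − 881.1 = 4230 kg O₂/d.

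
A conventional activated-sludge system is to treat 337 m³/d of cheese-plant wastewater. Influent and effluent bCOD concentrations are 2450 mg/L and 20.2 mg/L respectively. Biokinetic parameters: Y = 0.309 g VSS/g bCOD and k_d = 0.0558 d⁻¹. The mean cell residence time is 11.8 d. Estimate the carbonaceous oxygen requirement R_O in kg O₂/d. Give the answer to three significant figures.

R_O ≈ 602 kg O₂/d

Y_obs = Y / (1 + k_d θ_c) = 0.309 / (1 + 0.0558 × 11.8) = 0.309 / 1.658 = 0.1863.
Substrate removed = Q·(S₀ − S) = 337 m³/d × (2450 − 20.2) g/m³ = 8.19×10^5 g/d = 818.8 kg/d.
P_X = Y_obs·Q·(S₀ − S) = 0.1863 × 818.8 = 152.6 kg VSS/d.
R_O = Q·(S₀ − S) − 1.42·P_X = 818.8 − 1.42 × 152.6 = 602.2 kg O₂/d.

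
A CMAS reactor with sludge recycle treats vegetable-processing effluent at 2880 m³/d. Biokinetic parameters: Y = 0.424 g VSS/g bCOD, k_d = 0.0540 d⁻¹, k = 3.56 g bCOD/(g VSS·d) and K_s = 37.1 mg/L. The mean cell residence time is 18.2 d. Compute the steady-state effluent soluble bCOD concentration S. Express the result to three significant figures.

S ≈ 2.89 mg/L

Effluent substrate depends only on kinetics and SRT: S = K_s(1 + k_d θ_c) / [θ_c(Yk − k_d) − 1] = 37.1 × (1 + 0.0540 × 18.2) / [18.2 × (0.424 × 3.56 − 0.0540) − 1] = 73.56 / 25.49 = 2.886 mg/L.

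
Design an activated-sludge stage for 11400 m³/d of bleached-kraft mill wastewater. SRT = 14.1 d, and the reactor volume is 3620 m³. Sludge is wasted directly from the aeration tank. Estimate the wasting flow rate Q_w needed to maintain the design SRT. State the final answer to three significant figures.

With mixed-liquor wasting, θ_c = V/Q_w, so Q_w = V/θ_c = 3620/14.1 = 256.7 m³/d.

Q_w ≈ 257 m³/d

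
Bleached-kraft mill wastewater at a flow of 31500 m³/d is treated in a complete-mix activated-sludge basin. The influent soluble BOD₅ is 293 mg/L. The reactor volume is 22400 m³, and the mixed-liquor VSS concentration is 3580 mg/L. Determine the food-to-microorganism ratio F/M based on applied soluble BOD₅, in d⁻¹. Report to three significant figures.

F/M ≈ 0.115 d⁻¹

F/M = Q·S₀ / (V·X) = 31500 × 293 / (22400 × 3580) = 0.1151 g soluble BOD₅·(g VSS·d)⁻¹.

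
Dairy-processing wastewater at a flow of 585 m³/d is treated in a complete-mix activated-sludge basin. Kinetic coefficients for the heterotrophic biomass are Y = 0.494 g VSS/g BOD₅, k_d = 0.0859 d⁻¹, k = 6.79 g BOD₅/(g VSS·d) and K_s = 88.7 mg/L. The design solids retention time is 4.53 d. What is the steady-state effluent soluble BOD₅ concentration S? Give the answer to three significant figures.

S ≈ 8.92 mg/L

For a completely mixed reactor with recycle the Lawrence–McCarty relation gives S = K_s·(1 + k_d·θ_c) / [θ_c·(Y·k − k_d) − 1] = 88.7 × (1 + 0.0859 × 4.53) / [4.53 × (0.494 × 6.79 − 0.0859) − 1] = 123.2 / 13.81 = 8.925 mg/L.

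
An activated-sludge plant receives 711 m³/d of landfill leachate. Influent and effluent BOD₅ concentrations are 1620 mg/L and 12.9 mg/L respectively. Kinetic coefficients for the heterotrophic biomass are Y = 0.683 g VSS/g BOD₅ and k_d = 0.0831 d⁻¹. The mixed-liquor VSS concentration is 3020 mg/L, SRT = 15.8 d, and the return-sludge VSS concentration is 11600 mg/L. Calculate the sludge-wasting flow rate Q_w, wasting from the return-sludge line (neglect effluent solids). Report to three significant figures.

Q_w ≈ 29.1 m³/d

Steady-state biomass mass balance: V·X·(1 + k_d·θ_c) = Y·Q·(S₀ − S)·θ_c, so V = 0.683 × 711 × (1620 − 12.9) × 15.8 / [3020 × (1 + 0.0831 × 15.8)] = 1.23×10^7 / 6985 = 1765 m³.
Q_w = (V·X)/(θ_c X_r) = 1765 × 3020 / (15.8 × 11600) = 29.09 m³/d.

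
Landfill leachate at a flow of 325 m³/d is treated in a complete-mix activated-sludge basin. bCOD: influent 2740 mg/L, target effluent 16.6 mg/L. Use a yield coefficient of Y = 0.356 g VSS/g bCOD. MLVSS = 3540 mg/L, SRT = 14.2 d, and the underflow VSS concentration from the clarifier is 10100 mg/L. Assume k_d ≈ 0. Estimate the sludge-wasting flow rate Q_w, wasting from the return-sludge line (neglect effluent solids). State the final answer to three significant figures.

With k_d = 0 the design equation reduces to V = Y Q (S₀−S) θ_c / X = 0.356 × 325 × (2740 − 16.6) × 14.2 / 3540 = 1264 m³.
θ_c = V·X/(Q_w·X_r) when wasting from the recycle, so Q_w = V·X/(θ_c·X_r) = 1264 × 3540 / (14.2 × 10100) = 31.20 m³/d.

Q_w ≈ 31.2 m³/d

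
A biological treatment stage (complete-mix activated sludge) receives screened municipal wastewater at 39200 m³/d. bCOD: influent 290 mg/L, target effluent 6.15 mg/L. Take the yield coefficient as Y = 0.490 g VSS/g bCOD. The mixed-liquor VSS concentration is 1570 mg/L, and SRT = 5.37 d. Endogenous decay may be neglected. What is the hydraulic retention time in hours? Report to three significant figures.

τ ≈ 11.4 h

With k_d = 0 the design equation reduces to V = Y Q (S₀−S) θ_c / X = 0.490 × 39200 × (290 − 6.15) × 5.37 / 1570 = 18649 m³.
τ = V/Q = 18649/39200 = 0.4757 d, or 11.42 h.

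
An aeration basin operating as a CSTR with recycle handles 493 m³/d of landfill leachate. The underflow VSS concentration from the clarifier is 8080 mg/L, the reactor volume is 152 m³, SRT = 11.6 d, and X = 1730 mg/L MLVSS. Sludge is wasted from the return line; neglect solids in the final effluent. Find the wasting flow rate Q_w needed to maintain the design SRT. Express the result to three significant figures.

Q_w ≈ 2.81 m³/d

θ_c = V·X/(Q_w·X_r) when wasting from the recycle, so Q_w = V·X/(θ_c·X_r) = 152.0 × 1730 / (11.6 × 8080) = 2.806 m³/d.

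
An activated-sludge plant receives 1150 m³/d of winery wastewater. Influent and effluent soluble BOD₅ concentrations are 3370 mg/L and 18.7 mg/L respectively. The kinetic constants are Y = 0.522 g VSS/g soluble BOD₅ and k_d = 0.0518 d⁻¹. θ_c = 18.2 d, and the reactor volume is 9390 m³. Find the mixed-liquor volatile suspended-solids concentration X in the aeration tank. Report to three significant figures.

From V·X·(1 + k_d·θ_c) = Y·Q·(S₀ − S)·θ_c: X = 0.522 × 1150 × (3370 − 18.7) × 18.2 / [9390 × (1 + 0.0518 × 18.2)] = 2007 mg/L.

X ≈ 2010 mg/L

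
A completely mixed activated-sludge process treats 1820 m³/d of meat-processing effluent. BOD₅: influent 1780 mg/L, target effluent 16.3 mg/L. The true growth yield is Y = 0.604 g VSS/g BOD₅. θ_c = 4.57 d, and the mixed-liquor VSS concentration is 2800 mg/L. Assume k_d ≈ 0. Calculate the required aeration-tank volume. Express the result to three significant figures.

V ≈ 3160 m³

V·X = Y·Q·ΔS·θ_c gives V = 0.604 × 1820 × (1780 − 16.3) × 4.57 / 2800 = 3164 m³.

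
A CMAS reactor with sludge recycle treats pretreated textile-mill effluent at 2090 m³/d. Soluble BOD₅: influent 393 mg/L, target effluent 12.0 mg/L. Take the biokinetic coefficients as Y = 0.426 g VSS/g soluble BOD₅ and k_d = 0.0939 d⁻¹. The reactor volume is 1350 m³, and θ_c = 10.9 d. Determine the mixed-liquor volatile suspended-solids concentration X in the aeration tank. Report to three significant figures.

X ≈ 1350 mg/L

From V·X·(1 + k_d·θ_c) = Y·Q·(S₀ − S)·θ_c: X = 0.426 × 2090 × (393 − 12.0) × 10.9 / [1350 × (1 + 0.0939 × 10.9)] = 1354 mg/L.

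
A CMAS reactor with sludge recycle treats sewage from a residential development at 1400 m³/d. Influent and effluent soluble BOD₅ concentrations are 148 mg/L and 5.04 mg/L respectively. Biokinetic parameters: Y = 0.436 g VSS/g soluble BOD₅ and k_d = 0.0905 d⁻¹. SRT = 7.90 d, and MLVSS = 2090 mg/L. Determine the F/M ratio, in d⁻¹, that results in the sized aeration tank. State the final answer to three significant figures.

Rearranging the biomass balance for a CMAS with decay, V = Y·Q·ΔS·θ_c / [X·(1+k_d θ_c)] = 0.436 × 1400 × (148 − 5.04) × 7.90 / [2090 × (1 + 0.0905 × 7.90)] = 6.89×10^5 / 3584 = 192.3 m³.
F/M = applied load / biomass = Q·S₀/(V·X) = 1400 × 148 / (192.3 × 2090) = 0.5154 d⁻¹.

F/M ≈ 0.515 d⁻¹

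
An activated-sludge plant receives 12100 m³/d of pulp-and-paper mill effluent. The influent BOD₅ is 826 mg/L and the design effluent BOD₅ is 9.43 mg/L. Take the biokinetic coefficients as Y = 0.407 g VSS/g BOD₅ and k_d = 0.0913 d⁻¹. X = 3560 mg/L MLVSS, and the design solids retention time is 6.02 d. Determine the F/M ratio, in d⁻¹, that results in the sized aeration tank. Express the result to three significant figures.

From the SRT design equation V = Y Q (S₀−S) θ_c / [X (1 + k_d θ_c)] = 0.407 × 12100 × (826 − 9.43) × 6.02 / [3560 × (1 + 0.0913 × 6.02)] = 2.42×10^7 / 5517 = 4388 m³.
Food-to-microorganism ratio F/M = Q S₀ / (V X) = 12100 × 826 / (4388 × 3560) = 0.6398 d⁻¹.

F/M ≈ 0.640 d⁻¹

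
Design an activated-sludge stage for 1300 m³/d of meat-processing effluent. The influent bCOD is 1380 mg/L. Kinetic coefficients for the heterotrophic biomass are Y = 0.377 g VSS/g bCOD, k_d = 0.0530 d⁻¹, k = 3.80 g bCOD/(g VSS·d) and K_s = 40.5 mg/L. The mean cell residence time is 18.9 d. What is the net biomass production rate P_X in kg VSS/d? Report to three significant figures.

From the Monod/SRT balance for a CMAS, S = K_s·(1+k_d θ_c)/[θ_c·(Y k − k_d) − 1] = 40.5 × (1 + 0.0530 × 18.9) / [18.9 × (0.377 × 3.80 − 0.0530) − 1] = 81.07 / 25.07 = 3.233 mg/L.
The observed yield is Y_obs = Y/(1 + k_d·θ_c) = 0.377 / (1 + 0.0530 × 18.9) = 0.377 / 2.002 = 0.1883 g VSS per g bCOD removed.
ΔS = 1380 − 3.23 = 1377 mg/L, so the substrate removal rate is 1300 × 1377/1000 = 1790 kg bCOD/d.
So the net sludge growth is P_X = 0.1883 × 1790 = 337.1 kg VSS/d.

P_X ≈ 337 kg VSS/d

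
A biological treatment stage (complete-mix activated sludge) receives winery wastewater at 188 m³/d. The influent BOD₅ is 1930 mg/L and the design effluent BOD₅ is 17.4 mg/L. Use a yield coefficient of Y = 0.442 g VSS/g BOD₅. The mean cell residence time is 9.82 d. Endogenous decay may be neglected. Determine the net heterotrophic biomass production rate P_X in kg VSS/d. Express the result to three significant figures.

With endogenous decay neglected, the observed yield equals the true yield: Y_obs = Y = 0.442 g VSS/g BOD₅.
Substrate removed = Q·(S₀ − S) = 188 m³/d × (1930 − 17.4) g/m³ = 3.6×10^5 g/d = 359.6 kg/d.
Net biomass production P_X = Y_obs × Q·(S₀ − S) = 0.4420 × 359.6 = 158.9 kg VSS/d.

P_X ≈ 159 kg VSS/d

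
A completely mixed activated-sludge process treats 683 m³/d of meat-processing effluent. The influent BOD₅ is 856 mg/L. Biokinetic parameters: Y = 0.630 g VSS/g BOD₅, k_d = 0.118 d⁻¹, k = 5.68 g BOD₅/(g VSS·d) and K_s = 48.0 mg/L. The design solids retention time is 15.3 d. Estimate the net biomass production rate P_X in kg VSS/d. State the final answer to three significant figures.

P_X ≈ 131 kg VSS/d

From the Monod/SRT balance for a CMAS, S = K_s·(1+k_d θ_c)/[θ_c·(Y k − k_d) − 1] = 48.0 × (1 + 0.118 × 15.3) / [15.3 × (0.630 × 5.68 − 0.118) − 1] = 134.7 / 51.94 = 2.592 mg/L.
Y_obs = Y / (1 + k_d θ_c) = 0.630 / (1 + 0.118 × 15.3) = 0.630 / 2.805 = 0.2246.
Q·(S₀ − S) = 683 × (856 − 2.59) × 10⁻³ = 582.9 kg/d removed.
So the net sludge growth is P_X = 0.2246 × 582.9 = 130.9 kg VSS/d.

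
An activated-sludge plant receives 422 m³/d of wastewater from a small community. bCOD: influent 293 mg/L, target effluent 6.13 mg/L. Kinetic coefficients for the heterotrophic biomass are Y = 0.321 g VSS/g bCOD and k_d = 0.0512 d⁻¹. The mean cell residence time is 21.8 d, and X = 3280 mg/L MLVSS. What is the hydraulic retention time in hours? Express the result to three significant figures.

τ ≈ 6.94 h

Rearranging the biomass balance for a CMAS with decay, V = Y·Q·ΔS·θ_c / [X·(1+k_d θ_c)] = 0.321 × 422 × (293 − 6.13) × 21.8 / [3280 × (1 + 0.0512 × 21.8)] = 8.47×10^5 / 6941 = 122.0 m³.
HRT = V/Q = 122.0 m³ / 422 m³·d⁻¹ = 0.2892 d × 24 = 6.941 h.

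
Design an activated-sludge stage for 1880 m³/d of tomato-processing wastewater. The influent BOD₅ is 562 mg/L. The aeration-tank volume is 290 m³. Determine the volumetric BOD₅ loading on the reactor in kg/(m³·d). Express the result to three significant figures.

L_v ≈ 3.64 kg BOD₅/(m³·d)

Volumetric loading L_v = Q·S₀ / V = 1880 × 562 g/m³ / 290.0 m³ = 3643 g/(m³·d) = 3.643 kg BOD₅/(m³·d).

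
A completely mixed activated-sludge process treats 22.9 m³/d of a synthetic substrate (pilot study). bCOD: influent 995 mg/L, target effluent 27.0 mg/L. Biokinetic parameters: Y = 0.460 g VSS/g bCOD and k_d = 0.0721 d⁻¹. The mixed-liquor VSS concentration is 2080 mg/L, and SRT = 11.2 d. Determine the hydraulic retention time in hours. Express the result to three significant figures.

Steady-state biomass mass balance: V·X·(1 + k_d·θ_c) = Y·Q·(S₀ − S)·θ_c, so V = 0.460 × 22.9 × (995 − 27.0) × 11.2 / [2080 × (1 + 0.0721 × 11.2)] = 1.14×10^5 / 3760 = 30.38 m³.
τ = V/Q = 30.38/22.9 = 1.326 d, or 31.84 h.

τ ≈ 31.8 h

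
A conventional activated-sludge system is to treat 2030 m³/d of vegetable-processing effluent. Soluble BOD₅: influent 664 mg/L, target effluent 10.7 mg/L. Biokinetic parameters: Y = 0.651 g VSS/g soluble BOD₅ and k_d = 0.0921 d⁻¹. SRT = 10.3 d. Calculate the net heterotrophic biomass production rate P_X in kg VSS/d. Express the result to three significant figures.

Observed yield with endogenous decay: Y_obs = Y / (1 + k_d·θ_c) = 0.651 / (1 + 0.0921 × 10.3) = 0.651 / 1.949 = 0.3341 g VSS/g soluble BOD₅.
Mass of soluble BOD₅ removed per day: Q(S₀ − S) = 2030 × 653.3 g/m³ = 1326 kg/d.
Net biomass production P_X = Y_obs × Q·(S₀ − S) = 0.3341 × 1326 = 443.1 kg VSS/d.

P_X ≈ 443 kg VSS/d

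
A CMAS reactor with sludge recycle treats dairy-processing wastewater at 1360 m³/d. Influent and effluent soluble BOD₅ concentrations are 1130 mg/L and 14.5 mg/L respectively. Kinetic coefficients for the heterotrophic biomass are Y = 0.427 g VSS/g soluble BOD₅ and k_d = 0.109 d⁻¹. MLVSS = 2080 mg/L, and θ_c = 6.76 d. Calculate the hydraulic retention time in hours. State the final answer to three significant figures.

τ ≈ 21.4 h

Rearranging the biomass balance for a CMAS with decay, V = Y·Q·ΔS·θ_c / [X·(1+k_d θ_c)] = 0.427 × 1360 × (1130 − 14.5) × 6.76 / [2080 × (1 + 0.109 × 6.76)] = 4.38×10^6 / 3613 = 1212 m³.
τ = V/Q = 1212/1360 = 0.8913 d, or 21.39 h.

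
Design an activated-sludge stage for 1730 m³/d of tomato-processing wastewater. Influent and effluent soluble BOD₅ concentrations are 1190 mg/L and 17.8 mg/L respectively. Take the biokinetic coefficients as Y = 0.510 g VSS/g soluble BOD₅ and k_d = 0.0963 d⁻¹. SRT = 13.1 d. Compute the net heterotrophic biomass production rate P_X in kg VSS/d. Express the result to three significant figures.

The observed yield is Y_obs = Y/(1 + k_d·θ_c) = 0.510 / (1 + 0.0963 × 13.1) = 0.510 / 2.262 = 0.2255 g VSS per g soluble BOD₅ removed.
Mass of soluble BOD₅ removed per day: Q(S₀ − S) = 1730 × 1172 g/m³ = 2028 kg/d.
Net biomass production P_X = Y_obs × Q·(S₀ − S) = 0.2255 × 2028 = 457.3 kg VSS/d.

P_X ≈ 457 kg VSS/d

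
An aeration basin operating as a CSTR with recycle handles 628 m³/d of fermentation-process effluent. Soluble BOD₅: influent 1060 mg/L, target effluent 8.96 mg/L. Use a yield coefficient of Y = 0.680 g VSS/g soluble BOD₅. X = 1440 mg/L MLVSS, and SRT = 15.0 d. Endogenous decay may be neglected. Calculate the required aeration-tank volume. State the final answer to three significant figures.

V ≈ 4680 m³

V·X = Y·Q·ΔS·θ_c gives V = 0.680 × 628 × (1060 − 8.96) × 15.0 / 1440 = 4675 m³.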